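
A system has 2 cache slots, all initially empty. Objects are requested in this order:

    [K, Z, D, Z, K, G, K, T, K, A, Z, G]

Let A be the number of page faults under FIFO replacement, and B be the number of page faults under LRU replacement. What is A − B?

1

Under FIFO: F F F . F F . F F F F F → 10 faults.
Under LRU: F F F . F F . F . F F F → 9 faults.
A − B = 10 − 9 = 1.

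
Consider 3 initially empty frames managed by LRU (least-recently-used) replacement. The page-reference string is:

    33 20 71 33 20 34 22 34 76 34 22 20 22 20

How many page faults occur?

7

33 → fault, frames [33]
20 → fault, frames [33, 20]
71 → fault, frames [33, 20, 71]
33 → hit
20 → hit
34 → fault, evict 71, frames [33, 20, 34]
22 → fault, evict 33, frames [20, 34, 22]
34 → hit
76 → fault, evict 20, frames [22, 34, 76]
34 → hit
22 → hit
20 → fault, evict 76, frames [34, 22, 20]
22 → hit
20 → hit
Page faults: 7.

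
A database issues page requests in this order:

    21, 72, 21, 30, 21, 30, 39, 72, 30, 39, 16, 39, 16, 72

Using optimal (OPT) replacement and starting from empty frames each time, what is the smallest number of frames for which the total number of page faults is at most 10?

f=1: 14 faults
f=2: 8 faults
f=3: 5 faults
f=4: 5 faults
f=5: 5 faults
Smallest f with faults ≤ 10 is 2.

2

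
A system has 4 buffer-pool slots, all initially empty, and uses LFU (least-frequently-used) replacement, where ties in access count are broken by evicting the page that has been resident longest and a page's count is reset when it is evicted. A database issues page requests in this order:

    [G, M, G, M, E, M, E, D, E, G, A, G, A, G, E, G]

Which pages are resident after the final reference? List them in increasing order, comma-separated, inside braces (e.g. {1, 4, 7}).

{A, E, G, M}

G -> fault, frames [G]
M -> fault, frames [G, M]
G -> hit
M -> hit
E -> fault, frames [G, M, E]
M -> hit
E -> hit
D -> fault, frames [G, M, E, D]
E -> hit
G -> hit
A -> fault, evict D, frames [G, M, E, A]
G -> hit
A -> hit
G -> hit
E -> hit
G -> hit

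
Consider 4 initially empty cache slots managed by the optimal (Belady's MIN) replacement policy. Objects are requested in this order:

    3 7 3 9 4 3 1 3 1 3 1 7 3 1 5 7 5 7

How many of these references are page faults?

3 -> miss, frames {3}
7 -> miss, frames {3,7}
3 -> hit
9 -> miss, frames {3,7,9}
4 -> miss, frames {3,7,9,4}
3 -> hit
1 -> miss, evict 4, frames {3,7,9,1}
3 -> hit
1 -> hit
3 -> hit
1 -> hit
7 -> hit
3 -> hit
1 -> hit
5 -> miss, evict 1, frames {3,7,9,5}
7 -> hit
5 -> hit
7 -> hit
Page faults: 6.

6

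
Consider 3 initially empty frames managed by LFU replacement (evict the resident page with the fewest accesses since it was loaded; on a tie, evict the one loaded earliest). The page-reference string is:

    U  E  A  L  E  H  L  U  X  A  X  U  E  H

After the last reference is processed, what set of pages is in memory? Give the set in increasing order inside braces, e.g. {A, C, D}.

{E, H, L}

U: miss, frames [U]
E: miss, frames [U, E]
A: miss, frames [U, E, A]
L: miss, evict U, frames [E, A, L]
E: hit
H: miss, evict A, frames [E, L, H]
L: hit
U: miss, evict H, frames [E, L, U]
X: miss, evict U, frames [E, L, X]
A: miss, evict X, frames [E, L, A]
X: miss, evict A, frames [E, L, X]
U: miss, evict X, frames [E, L, U]
E: hit
H: miss, evict U, frames [E, L, H]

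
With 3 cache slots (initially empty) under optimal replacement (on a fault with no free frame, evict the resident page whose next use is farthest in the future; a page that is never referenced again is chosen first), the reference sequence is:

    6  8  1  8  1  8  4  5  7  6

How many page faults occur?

6 -> miss, frames {6}
8 -> miss, frames {6,8}
1 -> miss, frames {6,8,1}
8 -> hit
1 -> hit
8 -> hit
4 -> miss, evict 1, frames {6,8,4}
5 -> miss, evict 4, frames {6,8,5}
7 -> miss, evict 5, frames {6,8,7}
6 -> hit
Page faults: 6.

6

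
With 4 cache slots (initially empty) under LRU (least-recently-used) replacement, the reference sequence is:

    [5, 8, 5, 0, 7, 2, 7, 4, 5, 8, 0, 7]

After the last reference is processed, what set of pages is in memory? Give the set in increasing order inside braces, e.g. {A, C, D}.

5: miss, frames [5]
8: miss, frames [5, 8]
5: hit
0: miss, frames [8, 5, 0]
7: miss, frames [8, 5, 0, 7]
2: miss, evict 8, frames [5, 0, 7, 2]
7: hit
4: miss, evict 5, frames [0, 2, 7, 4]
5: miss, evict 0, frames [2, 7, 4, 5]
8: miss, evict 2, frames [7, 4, 5, 8]
0: miss, evict 7, frames [4, 5, 8, 0]
7: miss, evict 4, frames [5, 8, 0, 7]

{0, 5, 7, 8}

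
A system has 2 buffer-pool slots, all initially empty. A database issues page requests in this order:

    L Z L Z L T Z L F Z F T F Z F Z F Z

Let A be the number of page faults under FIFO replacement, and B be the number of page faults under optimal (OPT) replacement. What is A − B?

Under FIFO: F F . . . F . F F F . F F F . . . . → 9 faults.
Under OPT: F F . . . F . F F . . F . F . . . . → 7 faults.
A − B = 9 − 7 = 2.

2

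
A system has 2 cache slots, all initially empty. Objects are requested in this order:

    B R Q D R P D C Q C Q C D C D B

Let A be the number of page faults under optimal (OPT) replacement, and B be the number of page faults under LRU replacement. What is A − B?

Under OPT: F F F F . F . F F . . . F . . F → 9 faults.
Under LRU: F F F F F F F F F . . . F . . F → 11 faults.
A − B = 9 − 11 = -2.

-2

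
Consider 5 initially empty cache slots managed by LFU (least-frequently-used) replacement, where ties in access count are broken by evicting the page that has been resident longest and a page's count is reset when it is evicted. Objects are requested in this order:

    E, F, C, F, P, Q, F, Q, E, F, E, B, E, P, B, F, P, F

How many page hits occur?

E: miss, frames (E)
F: miss, frames (E F)
C: miss, frames (E F C)
F: hit
P: miss, frames (E F C P)
Q: miss, frames (E F C P Q)
F: hit
Q: hit
E: hit
F: hit
E: hit
B: miss, evict C, frames (E F P Q B)
E: hit
P: hit
B: hit
F: hit
P: hit
F: hit
Hits: 12.

12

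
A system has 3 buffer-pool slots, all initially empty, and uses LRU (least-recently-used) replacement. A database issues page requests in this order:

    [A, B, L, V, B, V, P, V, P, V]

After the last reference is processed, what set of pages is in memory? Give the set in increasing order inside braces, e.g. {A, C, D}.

A → fault, frames [A]
B → fault, frames [A, B]
L → fault, frames [A, B, L]
V → fault, evict A, frames [B, L, V]
B → hit
V → hit
P → fault, evict L, frames [B, V, P]
V → hit
P → hit
V → hit

{B, P, V}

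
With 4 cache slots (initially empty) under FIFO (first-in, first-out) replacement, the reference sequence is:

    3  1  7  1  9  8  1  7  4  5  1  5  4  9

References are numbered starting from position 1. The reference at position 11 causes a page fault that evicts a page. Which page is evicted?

pos 1: 3: fault, frames {3}
pos 2: 1: fault, frames {3,1}
pos 3: 7: fault, frames {3,1,7}
pos 4: 1: hit
pos 5: 9: fault, frames {3,1,7,9}
pos 6: 8: fault, evict 3, frames {1,7,9,8}
pos 7: 1: hit
pos 8: 7: hit
pos 9: 4: fault, evict 1, frames {7,9,8,4}
pos 10: 5: fault, evict 7, frames {9,8,4,5}
pos 11: 1: fault, evict 9, frames {8,4,5,1}
At position 11, page 9 is evicted.

9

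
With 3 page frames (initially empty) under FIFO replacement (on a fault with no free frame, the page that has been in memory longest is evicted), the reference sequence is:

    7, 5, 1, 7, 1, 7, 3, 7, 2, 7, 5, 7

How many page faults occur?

7

7 → fault, frames (7)
5 → fault, frames (7 5)
1 → fault, frames (7 5 1)
7 → hit
1 → hit
7 → hit
3 → fault, evict 7, frames (5 1 3)
7 → fault, evict 5, frames (1 3 7)
2 → fault, evict 1, frames (3 7 2)
7 → hit
5 → fault, evict 3, frames (7 2 5)
7 → hit
Page faults: 7.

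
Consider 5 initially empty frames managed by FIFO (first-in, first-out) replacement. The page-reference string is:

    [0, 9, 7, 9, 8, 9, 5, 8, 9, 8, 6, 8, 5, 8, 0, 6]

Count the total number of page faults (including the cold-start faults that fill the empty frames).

0: fault, frames (0)
9: fault, frames (0 9)
7: fault, frames (0 9 7)
9: hit
8: fault, frames (0 9 7 8)
9: hit
5: fault, frames (0 9 7 8 5)
8: hit
9: hit
8: hit
6: fault, evict 0, frames (9 7 8 5 6)
8: hit
5: hit
8: hit
0: fault, evict 9, frames (7 8 5 6 0)
6: hit
Page faults: 7.

7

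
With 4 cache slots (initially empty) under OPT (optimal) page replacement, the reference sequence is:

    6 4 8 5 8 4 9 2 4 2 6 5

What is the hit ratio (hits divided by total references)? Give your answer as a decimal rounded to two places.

6 → fault, frames {6}
4 → fault, frames {6,4}
8 → fault, frames {6,4,8}
5 → fault, frames {6,4,8,5}
8 → hit
4 → hit
9 → fault, evict 8, frames {6,4,5,9}
2 → fault, evict 9, frames {6,4,5,2}
4 → hit
2 → hit
6 → hit
5 → hit
Hits: 6 of 12 references → 6/12 = 0.5000.

0.50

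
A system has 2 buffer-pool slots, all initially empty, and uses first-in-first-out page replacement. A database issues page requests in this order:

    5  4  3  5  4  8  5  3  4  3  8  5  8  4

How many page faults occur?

5 -> miss, frames (5)
4 -> miss, frames (5 4)
3 -> miss, evict 5, frames (4 3)
5 -> miss, evict 4, frames (3 5)
4 -> miss, evict 3, frames (5 4)
8 -> miss, evict 5, frames (4 8)
5 -> miss, evict 4, frames (8 5)
3 -> miss, evict 8, frames (5 3)
4 -> miss, evict 5, frames (3 4)
3 -> hit
8 -> miss, evict 3, frames (4 8)
5 -> miss, evict 4, frames (8 5)
8 -> hit
4 -> miss, evict 8, frames (5 4)
Page faults: 12.

12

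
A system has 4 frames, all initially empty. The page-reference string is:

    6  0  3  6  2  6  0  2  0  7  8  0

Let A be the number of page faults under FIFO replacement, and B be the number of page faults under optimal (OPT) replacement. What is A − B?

1

Under FIFO: F F F . F . . . . F F F → 7 faults.
Under OPT: F F F . F . . . . F F . → 6 faults.
A − B = 7 − 6 = 1.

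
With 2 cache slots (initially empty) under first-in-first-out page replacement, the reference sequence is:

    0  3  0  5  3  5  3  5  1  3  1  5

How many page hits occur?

0 → fault, frames (0)
3 → fault, frames (0 3)
0 → hit
5 → fault, evict 0, frames (3 5)
3 → hit
5 → hit
3 → hit
5 → hit
1 → fault, evict 3, frames (5 1)
3 → fault, evict 5, frames (1 3)
1 → hit
5 → fault, evict 1, frames (3 5)
Hits: 6.

6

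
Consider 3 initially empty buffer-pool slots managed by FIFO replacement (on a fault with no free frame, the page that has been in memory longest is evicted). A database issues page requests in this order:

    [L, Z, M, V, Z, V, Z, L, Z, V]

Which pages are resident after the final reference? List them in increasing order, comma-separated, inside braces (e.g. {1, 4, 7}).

L -> fault, frames (L)
Z -> fault, frames (L Z)
M -> fault, frames (L Z M)
V -> fault, evict L, frames (Z M V)
Z -> hit
V -> hit
Z -> hit
L -> fault, evict Z, frames (M V L)
Z -> fault, evict M, frames (V L Z)
V -> hit

{L, V, Z}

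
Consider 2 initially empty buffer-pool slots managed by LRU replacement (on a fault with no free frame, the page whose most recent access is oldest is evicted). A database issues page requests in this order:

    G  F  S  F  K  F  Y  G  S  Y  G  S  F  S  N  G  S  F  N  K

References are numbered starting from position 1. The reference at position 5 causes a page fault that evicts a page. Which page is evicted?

pos 1: G → miss, frames (G)
pos 2: F → miss, frames (G F)
pos 3: S → miss, evict G, frames (F S)
pos 4: F → hit
pos 5: K → miss, evict S, frames (F K)
At position 5, page S is evicted.

S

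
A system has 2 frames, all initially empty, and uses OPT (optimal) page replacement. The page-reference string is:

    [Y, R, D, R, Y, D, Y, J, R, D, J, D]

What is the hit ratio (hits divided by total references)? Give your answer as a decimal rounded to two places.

0.42

Y -> fault, frames {Y}
R -> fault, frames {Y,R}
D -> fault, evict Y, frames {R,D}
R -> hit
Y -> fault, evict R, frames {D,Y}
D -> hit
Y -> hit
J -> fault, evict Y, frames {D,J}
R -> fault, evict J, frames {D,R}
D -> hit
J -> fault, evict R, frames {D,J}
D -> hit
Hits: 5 of 12 references → 5/12 = 0.4167.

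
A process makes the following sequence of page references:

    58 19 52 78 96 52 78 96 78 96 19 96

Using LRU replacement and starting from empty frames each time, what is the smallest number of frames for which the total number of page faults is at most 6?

f=1: 12 faults
f=2: 9 faults
f=3: 6 faults
f=4: 5 faults
f=5: 5 faults
Smallest f with faults ≤ 6 is 3.

3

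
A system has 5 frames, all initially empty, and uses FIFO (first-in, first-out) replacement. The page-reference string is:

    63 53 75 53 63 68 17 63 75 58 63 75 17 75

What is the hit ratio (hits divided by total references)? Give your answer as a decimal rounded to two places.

63 → miss, frames (63)
53 → miss, frames (63 53)
75 → miss, frames (63 53 75)
53 → hit
63 → hit
68 → miss, frames (63 53 75 68)
17 → miss, frames (63 53 75 68 17)
63 → hit
75 → hit
58 → miss, evict 63, frames (53 75 68 17 58)
63 → miss, evict 53, frames (75 68 17 58 63)
75 → hit
17 → hit
75 → hit
Hits: 7 of 14 references → 7/14 = 0.5000.

0.50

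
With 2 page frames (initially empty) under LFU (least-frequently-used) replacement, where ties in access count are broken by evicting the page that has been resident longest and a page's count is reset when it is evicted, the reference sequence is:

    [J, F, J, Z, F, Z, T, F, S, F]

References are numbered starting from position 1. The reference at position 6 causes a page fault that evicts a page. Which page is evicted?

F

pos 1: J -> fault, frames {J}
pos 2: F -> fault, frames {J,F}
pos 3: J -> hit
pos 4: Z -> fault, evict F, frames {J,Z}
pos 5: F -> fault, evict Z, frames {J,F}
pos 6: Z -> fault, evict F, frames {J,Z}
At position 6, page F is evicted.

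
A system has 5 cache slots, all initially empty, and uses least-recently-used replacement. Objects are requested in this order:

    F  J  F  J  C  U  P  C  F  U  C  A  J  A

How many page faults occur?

F -> fault, frames {F}
J -> fault, frames {F,J}
F -> hit
J -> hit
C -> fault, frames {F,J,C}
U -> fault, frames {F,J,C,U}
P -> fault, frames {F,J,C,U,P}
C -> hit
F -> hit
U -> hit
C -> hit
A -> fault, evict J, frames {P,F,U,C,A}
J -> fault, evict P, frames {F,U,C,A,J}
A -> hit
Page faults: 7.

7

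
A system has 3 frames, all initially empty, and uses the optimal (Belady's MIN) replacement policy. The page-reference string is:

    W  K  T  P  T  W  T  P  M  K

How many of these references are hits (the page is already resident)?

W: fault, frames [W]
K: fault, frames [W, K]
T: fault, frames [W, K, T]
P: fault, evict K, frames [W, T, P]
T: hit
W: hit
T: hit
P: hit
M: fault, evict P, frames [W, T, M]
K: fault, evict M, frames [W, T, K]
Hits: 4.

4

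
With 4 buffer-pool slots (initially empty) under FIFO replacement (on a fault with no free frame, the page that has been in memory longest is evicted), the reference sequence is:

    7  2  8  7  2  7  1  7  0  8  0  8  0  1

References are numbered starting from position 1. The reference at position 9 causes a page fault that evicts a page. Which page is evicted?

7

pos 1: 7 -> fault, frames {7}
pos 2: 2 -> fault, frames {7,2}
pos 3: 8 -> fault, frames {7,2,8}
pos 4: 7 -> hit
pos 5: 2 -> hit
pos 6: 7 -> hit
pos 7: 1 -> fault, frames {7,2,8,1}
pos 8: 7 -> hit
pos 9: 0 -> fault, evict 7, frames {2,8,1,0}
At position 9, page 7 is evicted.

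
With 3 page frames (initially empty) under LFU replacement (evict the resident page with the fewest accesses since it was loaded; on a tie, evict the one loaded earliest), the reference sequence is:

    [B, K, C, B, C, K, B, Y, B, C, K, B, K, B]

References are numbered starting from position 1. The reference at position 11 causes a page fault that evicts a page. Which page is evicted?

pos 1: B: miss, frames (B)
pos 2: K: miss, frames (B K)
pos 3: C: miss, frames (B K C)
pos 4: B: hit
pos 5: C: hit
pos 6: K: hit
pos 7: B: hit
pos 8: Y: miss, evict K, frames (B C Y)
pos 9: B: hit
pos 10: C: hit
pos 11: K: miss, evict Y, frames (B C K)
At position 11, page Y is evicted.

Y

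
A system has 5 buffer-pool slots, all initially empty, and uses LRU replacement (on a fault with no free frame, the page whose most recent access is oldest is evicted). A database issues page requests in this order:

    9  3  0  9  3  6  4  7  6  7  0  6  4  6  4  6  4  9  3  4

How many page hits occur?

9 → miss, frames [9]
3 → miss, frames [9, 3]
0 → miss, frames [9, 3, 0]
9 → hit
3 → hit
6 → miss, frames [0, 9, 3, 6]
4 → miss, frames [0, 9, 3, 6, 4]
7 → miss, evict 0, frames [9, 3, 6, 4, 7]
6 → hit
7 → hit
0 → miss, evict 9, frames [3, 4, 6, 7, 0]
6 → hit
4 → hit
6 → hit
4 → hit
6 → hit
4 → hit
9 → miss, evict 3, frames [7, 0, 6, 4, 9]
3 → miss, evict 7, frames [0, 6, 4, 9, 3]
4 → hit
Hits: 11.

11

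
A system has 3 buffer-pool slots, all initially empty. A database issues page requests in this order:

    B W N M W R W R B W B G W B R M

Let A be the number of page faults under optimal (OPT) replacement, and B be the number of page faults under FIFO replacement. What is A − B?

-2

Under OPT: F F F F . F . . . . . F . . F F → 8 faults.
Under FIFO: F F F F . F F . F . . F . . F F → 10 faults.
A − B = 8 − 10 = -2.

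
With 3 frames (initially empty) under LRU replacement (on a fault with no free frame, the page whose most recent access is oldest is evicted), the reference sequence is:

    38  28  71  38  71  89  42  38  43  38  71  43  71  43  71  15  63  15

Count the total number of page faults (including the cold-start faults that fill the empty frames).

38: fault, frames {38}
28: fault, frames {38,28}
71: fault, frames {38,28,71}
38: hit
71: hit
89: fault, evict 28, frames {38,71,89}
42: fault, evict 38, frames {71,89,42}
38: fault, evict 71, frames {89,42,38}
43: fault, evict 89, frames {42,38,43}
38: hit
71: fault, evict 42, frames {43,38,71}
43: hit
71: hit
43: hit
71: hit
15: fault, evict 38, frames {43,71,15}
63: fault, evict 43, frames {71,15,63}
15: hit
Page faults: 10.

10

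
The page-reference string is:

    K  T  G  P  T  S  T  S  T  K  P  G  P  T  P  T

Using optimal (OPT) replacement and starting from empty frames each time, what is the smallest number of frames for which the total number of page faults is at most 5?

f=1: 16 faults
f=2: 9 faults
f=3: 7 faults
f=4: 6 faults
f=5: 5 faults
Smallest f with faults ≤ 5 is 5.

5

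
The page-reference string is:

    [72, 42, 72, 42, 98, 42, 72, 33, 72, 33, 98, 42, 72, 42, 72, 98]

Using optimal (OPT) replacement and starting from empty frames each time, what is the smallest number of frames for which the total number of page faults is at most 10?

f=1: 16 faults
f=2: 8 faults
f=3: 5 faults
f=4: 4 faults
Smallest f with faults ≤ 10 is 2.

2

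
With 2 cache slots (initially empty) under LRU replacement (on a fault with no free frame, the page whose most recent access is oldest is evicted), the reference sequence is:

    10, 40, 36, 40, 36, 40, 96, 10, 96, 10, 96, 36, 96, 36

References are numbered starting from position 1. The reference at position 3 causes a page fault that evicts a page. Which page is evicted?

10

pos 1: 10: fault, frames {10}
pos 2: 40: fault, frames {10,40}
pos 3: 36: fault, evict 10, frames {40,36}
At position 3, page 10 is evicted.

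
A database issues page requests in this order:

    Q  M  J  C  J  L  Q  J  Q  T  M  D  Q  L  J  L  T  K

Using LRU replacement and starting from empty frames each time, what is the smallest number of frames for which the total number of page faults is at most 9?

f=1: 18 faults
f=2: 15 faults
f=3: 14 faults
f=4: 13 faults
f=5: 12 faults
f=6: 8 faults
f=7: 8 faults
f=8: 8 faults
Smallest f with faults ≤ 9 is 6.

6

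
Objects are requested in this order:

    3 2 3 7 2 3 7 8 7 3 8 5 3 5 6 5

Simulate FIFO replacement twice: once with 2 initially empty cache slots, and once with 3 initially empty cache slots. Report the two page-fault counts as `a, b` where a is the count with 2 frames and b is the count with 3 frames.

2 frames: F F . F . F . F F F F F F . F F → 12 faults.
3 frames: F F . F . . . F . F . F . . F . → 7 faults.
7 < 12: adding a frame reduced faults, as is typical.

12, 7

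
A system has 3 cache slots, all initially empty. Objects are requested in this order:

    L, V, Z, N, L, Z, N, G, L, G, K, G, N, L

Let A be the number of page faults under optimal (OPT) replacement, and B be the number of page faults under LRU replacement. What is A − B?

-3

Under OPT: F F F F . . . F . . F . . F → 7 faults.
Under LRU: F F F F F . . F F . F . F F → 10 faults.
A − B = 7 − 10 = -3.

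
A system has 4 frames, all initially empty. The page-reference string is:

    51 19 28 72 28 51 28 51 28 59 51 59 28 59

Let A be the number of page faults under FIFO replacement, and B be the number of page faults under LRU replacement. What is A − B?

1

Under FIFO: F F F F . . . . . F F . . . → 6 faults.
Under LRU: F F F F . . . . . F . . . . → 5 faults.
A − B = 6 − 5 = 1.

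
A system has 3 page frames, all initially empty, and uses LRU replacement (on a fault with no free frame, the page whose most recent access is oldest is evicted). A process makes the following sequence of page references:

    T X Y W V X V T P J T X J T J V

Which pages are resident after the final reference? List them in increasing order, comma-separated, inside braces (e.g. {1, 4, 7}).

T: fault, frames (T)
X: fault, frames (T X)
Y: fault, frames (T X Y)
W: fault, evict T, frames (X Y W)
V: fault, evict X, frames (Y W V)
X: fault, evict Y, frames (W V X)
V: hit
T: fault, evict W, frames (X V T)
P: fault, evict X, frames (V T P)
J: fault, evict V, frames (T P J)
T: hit
X: fault, evict P, frames (J T X)
J: hit
T: hit
J: hit
V: fault, evict X, frames (T J V)

{J, T, V}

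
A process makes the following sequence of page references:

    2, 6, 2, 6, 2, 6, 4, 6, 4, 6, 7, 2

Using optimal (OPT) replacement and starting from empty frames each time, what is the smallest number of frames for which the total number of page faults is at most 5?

f=1: 12 faults
f=2: 5 faults
f=3: 4 faults
f=4: 4 faults
Smallest f with faults ≤ 5 is 2.

2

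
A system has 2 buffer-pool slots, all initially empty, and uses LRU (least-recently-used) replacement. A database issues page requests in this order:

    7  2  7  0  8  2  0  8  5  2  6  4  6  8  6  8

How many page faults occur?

12

7 -> miss, frames {7}
2 -> miss, frames {7,2}
7 -> hit
0 -> miss, evict 2, frames {7,0}
8 -> miss, evict 7, frames {0,8}
2 -> miss, evict 0, frames {8,2}
0 -> miss, evict 8, frames {2,0}
8 -> miss, evict 2, frames {0,8}
5 -> miss, evict 0, frames {8,5}
2 -> miss, evict 8, frames {5,2}
6 -> miss, evict 5, frames {2,6}
4 -> miss, evict 2, frames {6,4}
6 -> hit
8 -> miss, evict 4, frames {6,8}
6 -> hit
8 -> hit
Page faults: 12.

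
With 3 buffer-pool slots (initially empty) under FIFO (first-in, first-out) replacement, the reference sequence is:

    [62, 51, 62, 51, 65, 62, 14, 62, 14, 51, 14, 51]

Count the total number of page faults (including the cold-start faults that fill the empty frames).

6

62 → miss, frames {62}
51 → miss, frames {62,51}
62 → hit
51 → hit
65 → miss, frames {62,51,65}
62 → hit
14 → miss, evict 62, frames {51,65,14}
62 → miss, evict 51, frames {65,14,62}
14 → hit
51 → miss, evict 65, frames {14,62,51}
14 → hit
51 → hit
Page faults: 6.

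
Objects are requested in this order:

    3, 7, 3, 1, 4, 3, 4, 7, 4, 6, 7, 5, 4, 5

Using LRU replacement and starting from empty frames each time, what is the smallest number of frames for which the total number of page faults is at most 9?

f=1: 14 faults
f=2: 10 faults
f=3: 8 faults
f=4: 6 faults
f=5: 6 faults
f=6: 6 faults
Smallest f with faults ≤ 9 is 3.

3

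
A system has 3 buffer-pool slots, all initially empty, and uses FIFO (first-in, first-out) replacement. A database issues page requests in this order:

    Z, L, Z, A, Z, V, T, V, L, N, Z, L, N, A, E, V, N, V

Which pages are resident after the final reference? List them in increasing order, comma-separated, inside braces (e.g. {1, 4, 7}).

{E, N, V}

Z → fault, frames [Z]
L → fault, frames [Z, L]
Z → hit
A → fault, frames [Z, L, A]
Z → hit
V → fault, evict Z, frames [L, A, V]
T → fault, evict L, frames [A, V, T]
V → hit
L → fault, evict A, frames [V, T, L]
N → fault, evict V, frames [T, L, N]
Z → fault, evict T, frames [L, N, Z]
L → hit
N → hit
A → fault, evict L, frames [N, Z, A]
E → fault, evict N, frames [Z, A, E]
V → fault, evict Z, frames [A, E, V]
N → fault, evict A, frames [E, V, N]
V → hit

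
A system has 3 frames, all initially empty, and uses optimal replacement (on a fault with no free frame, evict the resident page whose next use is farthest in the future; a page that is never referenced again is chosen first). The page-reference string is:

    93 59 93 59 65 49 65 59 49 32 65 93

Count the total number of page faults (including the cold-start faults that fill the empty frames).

93 → fault, frames {93}
59 → fault, frames {93,59}
93 → hit
59 → hit
65 → fault, frames {93,59,65}
49 → fault, evict 93, frames {59,65,49}
65 → hit
59 → hit
49 → hit
32 → fault, evict 49, frames {59,65,32}
65 → hit
93 → fault, evict 32, frames {59,65,93}
Page faults: 6.

6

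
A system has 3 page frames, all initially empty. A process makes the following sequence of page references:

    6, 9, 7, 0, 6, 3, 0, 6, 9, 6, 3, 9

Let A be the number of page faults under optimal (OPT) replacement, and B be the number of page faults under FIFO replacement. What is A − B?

-1

Under OPT: F F F F . F . . F . . . → 6 faults.
Under FIFO: F F F F F F . . F . . . → 7 faults.
A − B = 6 − 7 = -1.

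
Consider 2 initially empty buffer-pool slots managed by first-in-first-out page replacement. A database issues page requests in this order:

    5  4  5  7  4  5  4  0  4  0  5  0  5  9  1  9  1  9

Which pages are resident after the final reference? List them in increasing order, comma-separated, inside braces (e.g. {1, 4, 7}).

5: miss, frames {5}
4: miss, frames {5,4}
5: hit
7: miss, evict 5, frames {4,7}
4: hit
5: miss, evict 4, frames {7,5}
4: miss, evict 7, frames {5,4}
0: miss, evict 5, frames {4,0}
4: hit
0: hit
5: miss, evict 4, frames {0,5}
0: hit
5: hit
9: miss, evict 0, frames {5,9}
1: miss, evict 5, frames {9,1}
9: hit
1: hit
9: hit

{1, 9}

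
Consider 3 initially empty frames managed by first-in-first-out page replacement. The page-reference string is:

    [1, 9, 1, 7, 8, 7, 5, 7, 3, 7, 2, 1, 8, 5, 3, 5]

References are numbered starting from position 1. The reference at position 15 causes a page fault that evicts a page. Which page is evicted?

1

pos 1: 1: fault, frames (1)
pos 2: 9: fault, frames (1 9)
pos 3: 1: hit
pos 4: 7: fault, frames (1 9 7)
pos 5: 8: fault, evict 1, frames (9 7 8)
pos 6: 7: hit
pos 7: 5: fault, evict 9, frames (7 8 5)
pos 8: 7: hit
pos 9: 3: fault, evict 7, frames (8 5 3)
pos 10: 7: fault, evict 8, frames (5 3 7)
pos 11: 2: fault, evict 5, frames (3 7 2)
pos 12: 1: fault, evict 3, frames (7 2 1)
pos 13: 8: fault, evict 7, frames (2 1 8)
pos 14: 5: fault, evict 2, frames (1 8 5)
pos 15: 3: fault, evict 1, frames (8 5 3)
At position 15, page 1 is evicted.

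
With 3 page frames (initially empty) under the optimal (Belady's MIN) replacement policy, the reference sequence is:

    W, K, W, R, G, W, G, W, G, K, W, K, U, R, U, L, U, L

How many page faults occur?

W → miss, frames {W}
K → miss, frames {W,K}
W → hit
R → miss, frames {W,K,R}
G → miss, evict R, frames {W,K,G}
W → hit
G → hit
W → hit
G → hit
K → hit
W → hit
K → hit
U → miss, evict G, frames {W,K,U}
R → miss, evict K, frames {W,U,R}
U → hit
L → miss, evict R, frames {W,U,L}
U → hit
L → hit
Page faults: 7.

7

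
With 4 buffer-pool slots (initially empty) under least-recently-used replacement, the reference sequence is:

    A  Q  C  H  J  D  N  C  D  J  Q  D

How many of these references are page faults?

9

A -> miss, frames (A)
Q -> miss, frames (A Q)
C -> miss, frames (A Q C)
H -> miss, frames (A Q C H)
J -> miss, evict A, frames (Q C H J)
D -> miss, evict Q, frames (C H J D)
N -> miss, evict C, frames (H J D N)
C -> miss, evict H, frames (J D N C)
D -> hit
J -> hit
Q -> miss, evict N, frames (C D J Q)
D -> hit
Page faults: 9.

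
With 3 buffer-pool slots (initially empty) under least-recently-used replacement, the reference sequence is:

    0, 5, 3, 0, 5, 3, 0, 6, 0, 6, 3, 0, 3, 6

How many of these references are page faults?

0 → miss, frames {0}
5 → miss, frames {0,5}
3 → miss, frames {0,5,3}
0 → hit
5 → hit
3 → hit
0 → hit
6 → miss, evict 5, frames {3,0,6}
0 → hit
6 → hit
3 → hit
0 → hit
3 → hit
6 → hit
Page faults: 4.

4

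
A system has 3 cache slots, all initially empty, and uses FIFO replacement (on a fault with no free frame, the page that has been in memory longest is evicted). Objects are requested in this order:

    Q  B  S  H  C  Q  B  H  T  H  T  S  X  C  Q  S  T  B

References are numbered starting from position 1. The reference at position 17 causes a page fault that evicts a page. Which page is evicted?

pos 1: Q: fault, frames {Q}
pos 2: B: fault, frames {Q,B}
pos 3: S: fault, frames {Q,B,S}
pos 4: H: fault, evict Q, frames {B,S,H}
pos 5: C: fault, evict B, frames {S,H,C}
pos 6: Q: fault, evict S, frames {H,C,Q}
pos 7: B: fault, evict H, frames {C,Q,B}
pos 8: H: fault, evict C, frames {Q,B,H}
pos 9: T: fault, evict Q, frames {B,H,T}
pos 10: H: hit
pos 11: T: hit
pos 12: S: fault, evict B, frames {H,T,S}
pos 13: X: fault, evict H, frames {T,S,X}
pos 14: C: fault, evict T, frames {S,X,C}
pos 15: Q: fault, evict S, frames {X,C,Q}
pos 16: S: fault, evict X, frames {C,Q,S}
pos 17: T: fault, evict C, frames {Q,S,T}
At position 17, page C is evicted.

C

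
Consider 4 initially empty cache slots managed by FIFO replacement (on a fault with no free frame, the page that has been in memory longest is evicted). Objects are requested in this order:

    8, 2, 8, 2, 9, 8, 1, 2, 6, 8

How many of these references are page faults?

6

8 → miss, frames [8]
2 → miss, frames [8, 2]
8 → hit
2 → hit
9 → miss, frames [8, 2, 9]
8 → hit
1 → miss, frames [8, 2, 9, 1]
2 → hit
6 → miss, evict 8, frames [2, 9, 1, 6]
8 → miss, evict 2, frames [9, 1, 6, 8]
Page faults: 6.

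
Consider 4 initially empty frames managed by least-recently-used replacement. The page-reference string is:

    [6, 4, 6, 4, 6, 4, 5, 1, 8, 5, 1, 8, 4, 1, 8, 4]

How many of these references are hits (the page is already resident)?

6: fault, frames [6]
4: fault, frames [6, 4]
6: hit
4: hit
6: hit
4: hit
5: fault, frames [6, 4, 5]
1: fault, frames [6, 4, 5, 1]
8: fault, evict 6, frames [4, 5, 1, 8]
5: hit
1: hit
8: hit
4: hit
1: hit
8: hit
4: hit
Hits: 11.

11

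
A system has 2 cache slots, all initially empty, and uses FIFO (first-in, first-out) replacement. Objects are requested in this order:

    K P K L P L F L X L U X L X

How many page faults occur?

9

K: miss, frames {K}
P: miss, frames {K,P}
K: hit
L: miss, evict K, frames {P,L}
P: hit
L: hit
F: miss, evict P, frames {L,F}
L: hit
X: miss, evict L, frames {F,X}
L: miss, evict F, frames {X,L}
U: miss, evict X, frames {L,U}
X: miss, evict L, frames {U,X}
L: miss, evict U, frames {X,L}
X: hit
Page faults: 9.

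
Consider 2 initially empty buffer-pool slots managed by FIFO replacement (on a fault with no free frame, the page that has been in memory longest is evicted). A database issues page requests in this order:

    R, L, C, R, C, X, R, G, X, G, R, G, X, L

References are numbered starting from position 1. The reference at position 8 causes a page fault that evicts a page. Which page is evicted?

R

pos 1: R → fault, frames {R}
pos 2: L → fault, frames {R,L}
pos 3: C → fault, evict R, frames {L,C}
pos 4: R → fault, evict L, frames {C,R}
pos 5: C → hit
pos 6: X → fault, evict C, frames {R,X}
pos 7: R → hit
pos 8: G → fault, evict R, frames {X,G}
At position 8, page R is evicted.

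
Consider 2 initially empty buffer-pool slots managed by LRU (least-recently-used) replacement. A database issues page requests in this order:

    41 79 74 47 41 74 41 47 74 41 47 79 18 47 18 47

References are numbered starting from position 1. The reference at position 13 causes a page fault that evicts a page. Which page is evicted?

47

pos 1: 41 → miss, frames (41)
pos 2: 79 → miss, frames (41 79)
pos 3: 74 → miss, evict 41, frames (79 74)
pos 4: 47 → miss, evict 79, frames (74 47)
pos 5: 41 → miss, evict 74, frames (47 41)
pos 6: 74 → miss, evict 47, frames (41 74)
pos 7: 41 → hit
pos 8: 47 → miss, evict 74, frames (41 47)
pos 9: 74 → miss, evict 41, frames (47 74)
pos 10: 41 → miss, evict 47, frames (74 41)
pos 11: 47 → miss, evict 74, frames (41 47)
pos 12: 79 → miss, evict 41, frames (47 79)
pos 13: 18 → miss, evict 47, frames (79 18)
At position 13, page 47 is evicted.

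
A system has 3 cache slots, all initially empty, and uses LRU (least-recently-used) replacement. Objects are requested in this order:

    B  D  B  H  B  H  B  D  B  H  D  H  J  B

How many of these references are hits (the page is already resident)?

B: fault, frames (B)
D: fault, frames (B D)
B: hit
H: fault, frames (D B H)
B: hit
H: hit
B: hit
D: hit
B: hit
H: hit
D: hit
H: hit
J: fault, evict B, frames (D H J)
B: fault, evict D, frames (H J B)
Hits: 9.

9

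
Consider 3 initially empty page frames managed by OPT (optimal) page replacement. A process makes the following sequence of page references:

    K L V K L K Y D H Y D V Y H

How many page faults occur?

K -> miss, frames (K)
L -> miss, frames (K L)
V -> miss, frames (K L V)
K -> hit
L -> hit
K -> hit
Y -> miss, evict L, frames (K V Y)
D -> miss, evict K, frames (V Y D)
H -> miss, evict V, frames (Y D H)
Y -> hit
D -> hit
V -> miss, evict D, frames (Y H V)
Y -> hit
H -> hit
Page faults: 7.

7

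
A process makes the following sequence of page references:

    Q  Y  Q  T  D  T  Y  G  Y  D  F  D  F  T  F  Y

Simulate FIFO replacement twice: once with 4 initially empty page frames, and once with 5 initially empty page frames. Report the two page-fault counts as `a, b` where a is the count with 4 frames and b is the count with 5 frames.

4 frames: F F . F F . . F . . F . . . . F → 7 faults.
5 frames: F F . F F . . F . . F . . . . . → 6 faults.
6 < 7: adding a frame reduced faults, as is typical.

7, 6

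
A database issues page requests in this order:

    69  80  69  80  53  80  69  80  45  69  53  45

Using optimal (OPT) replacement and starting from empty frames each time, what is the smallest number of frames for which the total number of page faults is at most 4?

3

f=1: 12 faults
f=2: 6 faults
f=3: 4 faults
f=4: 4 faults
Smallest f with faults ≤ 4 is 3.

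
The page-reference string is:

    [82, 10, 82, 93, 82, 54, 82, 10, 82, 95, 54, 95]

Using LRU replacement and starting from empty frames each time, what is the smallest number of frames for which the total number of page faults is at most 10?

f=1: 12 faults
f=2: 7 faults
f=3: 7 faults
f=4: 5 faults
f=5: 5 faults
Smallest f with faults ≤ 10 is 2.

2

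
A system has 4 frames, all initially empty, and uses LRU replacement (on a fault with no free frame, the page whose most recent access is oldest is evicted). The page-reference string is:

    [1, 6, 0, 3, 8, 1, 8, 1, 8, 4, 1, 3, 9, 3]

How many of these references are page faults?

8

1: miss, frames (1)
6: miss, frames (1 6)
0: miss, frames (1 6 0)
3: miss, frames (1 6 0 3)
8: miss, evict 1, frames (6 0 3 8)
1: miss, evict 6, frames (0 3 8 1)
8: hit
1: hit
8: hit
4: miss, evict 0, frames (3 1 8 4)
1: hit
3: hit
9: miss, evict 8, frames (4 1 3 9)
3: hit
Page faults: 8.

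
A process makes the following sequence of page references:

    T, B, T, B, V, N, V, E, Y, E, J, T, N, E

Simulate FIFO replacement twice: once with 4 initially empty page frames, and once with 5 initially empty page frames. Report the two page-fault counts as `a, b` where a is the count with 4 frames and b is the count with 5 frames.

4 frames: F F . . F F . F F . F F F F → 10 faults.
5 frames: F F . . F F . F F . F F . . → 8 faults.
8 < 10: adding a frame reduced faults, as is typical.

10, 8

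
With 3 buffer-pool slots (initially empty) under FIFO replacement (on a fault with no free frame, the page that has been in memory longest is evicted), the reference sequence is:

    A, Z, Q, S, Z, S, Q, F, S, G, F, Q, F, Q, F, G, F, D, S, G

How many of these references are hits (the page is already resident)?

10

A -> miss, frames (A)
Z -> miss, frames (A Z)
Q -> miss, frames (A Z Q)
S -> miss, evict A, frames (Z Q S)
Z -> hit
S -> hit
Q -> hit
F -> miss, evict Z, frames (Q S F)
S -> hit
G -> miss, evict Q, frames (S F G)
F -> hit
Q -> miss, evict S, frames (F G Q)
F -> hit
Q -> hit
F -> hit
G -> hit
F -> hit
D -> miss, evict F, frames (G Q D)
S -> miss, evict G, frames (Q D S)
G -> miss, evict Q, frames (D S G)
Hits: 10.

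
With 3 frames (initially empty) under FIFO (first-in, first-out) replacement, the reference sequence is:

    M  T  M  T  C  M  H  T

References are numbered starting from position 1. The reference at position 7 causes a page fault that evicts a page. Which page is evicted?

M

pos 1: M: fault, frames (M)
pos 2: T: fault, frames (M T)
pos 3: M: hit
pos 4: T: hit
pos 5: C: fault, frames (M T C)
pos 6: M: hit
pos 7: H: fault, evict M, frames (T C H)
At position 7, page M is evicted.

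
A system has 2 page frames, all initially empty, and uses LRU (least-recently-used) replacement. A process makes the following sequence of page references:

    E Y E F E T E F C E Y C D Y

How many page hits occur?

E: fault, frames {E}
Y: fault, frames {E,Y}
E: hit
F: fault, evict Y, frames {E,F}
E: hit
T: fault, evict F, frames {E,T}
E: hit
F: fault, evict T, frames {E,F}
C: fault, evict E, frames {F,C}
E: fault, evict F, frames {C,E}
Y: fault, evict C, frames {E,Y}
C: fault, evict E, frames {Y,C}
D: fault, evict Y, frames {C,D}
Y: fault, evict C, frames {D,Y}
Hits: 3.

3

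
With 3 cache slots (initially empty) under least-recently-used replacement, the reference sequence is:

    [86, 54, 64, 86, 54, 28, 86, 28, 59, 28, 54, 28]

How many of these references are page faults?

86: fault, frames {86}
54: fault, frames {86,54}
64: fault, frames {86,54,64}
86: hit
54: hit
28: fault, evict 64, frames {86,54,28}
86: hit
28: hit
59: fault, evict 54, frames {86,28,59}
28: hit
54: fault, evict 86, frames {59,28,54}
28: hit
Page faults: 6.

6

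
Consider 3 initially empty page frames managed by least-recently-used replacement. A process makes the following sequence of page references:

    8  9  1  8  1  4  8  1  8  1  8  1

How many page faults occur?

8 → miss, frames (8)
9 → miss, frames (8 9)
1 → miss, frames (8 9 1)
8 → hit
1 → hit
4 → miss, evict 9, frames (8 1 4)
8 → hit
1 → hit
8 → hit
1 → hit
8 → hit
1 → hit
Page faults: 4.

4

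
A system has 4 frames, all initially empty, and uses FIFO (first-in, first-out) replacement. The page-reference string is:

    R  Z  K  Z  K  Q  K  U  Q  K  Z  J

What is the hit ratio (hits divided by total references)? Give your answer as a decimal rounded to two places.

R -> miss, frames {R}
Z -> miss, frames {R,Z}
K -> miss, frames {R,Z,K}
Z -> hit
K -> hit
Q -> miss, frames {R,Z,K,Q}
K -> hit
U -> miss, evict R, frames {Z,K,Q,U}
Q -> hit
K -> hit
Z -> hit
J -> miss, evict Z, frames {K,Q,U,J}
Hits: 6 of 12 references → 6/12 = 0.5000.

0.50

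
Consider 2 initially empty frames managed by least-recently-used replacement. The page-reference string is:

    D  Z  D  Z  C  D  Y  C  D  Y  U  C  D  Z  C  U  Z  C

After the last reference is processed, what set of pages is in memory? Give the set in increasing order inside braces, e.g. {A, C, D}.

D → fault, frames [D]
Z → fault, frames [D, Z]
D → hit
Z → hit
C → fault, evict D, frames [Z, C]
D → fault, evict Z, frames [C, D]
Y → fault, evict C, frames [D, Y]
C → fault, evict D, frames [Y, C]
D → fault, evict Y, frames [C, D]
Y → fault, evict C, frames [D, Y]
U → fault, evict D, frames [Y, U]
C → fault, evict Y, frames [U, C]
D → fault, evict U, frames [C, D]
Z → fault, evict C, frames [D, Z]
C → fault, evict D, frames [Z, C]
U → fault, evict Z, frames [C, U]
Z → fault, evict C, frames [U, Z]
C → fault, evict U, frames [Z, C]

{C, Z}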